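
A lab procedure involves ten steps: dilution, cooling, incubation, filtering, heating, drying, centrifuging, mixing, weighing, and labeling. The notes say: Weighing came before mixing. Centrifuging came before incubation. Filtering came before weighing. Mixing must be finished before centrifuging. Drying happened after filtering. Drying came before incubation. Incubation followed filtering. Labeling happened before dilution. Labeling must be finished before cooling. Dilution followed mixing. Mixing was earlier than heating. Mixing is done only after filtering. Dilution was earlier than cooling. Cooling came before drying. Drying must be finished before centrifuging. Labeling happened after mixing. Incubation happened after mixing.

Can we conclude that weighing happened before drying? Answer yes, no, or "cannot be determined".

Chain the constraints: weighing → mixing → dilution → cooling → drying. Each link is directly stated, so weighing comes before drying.

yes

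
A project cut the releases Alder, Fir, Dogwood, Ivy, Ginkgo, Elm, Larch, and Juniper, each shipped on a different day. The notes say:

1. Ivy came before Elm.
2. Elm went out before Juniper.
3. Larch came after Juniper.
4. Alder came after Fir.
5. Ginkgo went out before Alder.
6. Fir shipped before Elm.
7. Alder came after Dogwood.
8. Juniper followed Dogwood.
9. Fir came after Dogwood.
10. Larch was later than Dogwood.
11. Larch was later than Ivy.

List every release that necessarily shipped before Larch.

Dogwood, Elm, Fir, Ivy, Juniper

Directly stated before Larch: Dogwood, Ivy, and Juniper.
Elm reaches Larch via Elm → Juniper → Larch.
Fir reaches Larch via Fir → Elm → Juniper → Larch.
No chain forces Alder (or any of the others) ahead of Larch.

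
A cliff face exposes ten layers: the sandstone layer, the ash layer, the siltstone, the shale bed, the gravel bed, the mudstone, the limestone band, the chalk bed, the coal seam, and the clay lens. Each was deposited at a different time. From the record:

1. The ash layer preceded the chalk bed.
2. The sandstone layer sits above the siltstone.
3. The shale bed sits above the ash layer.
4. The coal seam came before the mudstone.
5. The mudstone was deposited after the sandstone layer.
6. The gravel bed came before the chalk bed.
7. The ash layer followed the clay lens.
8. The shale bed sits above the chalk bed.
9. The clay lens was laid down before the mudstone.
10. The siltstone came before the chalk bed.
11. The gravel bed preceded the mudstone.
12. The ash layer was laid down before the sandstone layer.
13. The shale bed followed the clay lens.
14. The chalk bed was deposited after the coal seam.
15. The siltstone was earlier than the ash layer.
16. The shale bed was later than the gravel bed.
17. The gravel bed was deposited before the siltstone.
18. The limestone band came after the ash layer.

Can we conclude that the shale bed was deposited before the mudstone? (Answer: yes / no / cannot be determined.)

No chain of stated constraints runs from the shale bed to the mudstone, and none runs from the mudstone to the shale bed either.
So the relative order of the shale bed and the mudstone is not fixed by the given facts.

cannot be determined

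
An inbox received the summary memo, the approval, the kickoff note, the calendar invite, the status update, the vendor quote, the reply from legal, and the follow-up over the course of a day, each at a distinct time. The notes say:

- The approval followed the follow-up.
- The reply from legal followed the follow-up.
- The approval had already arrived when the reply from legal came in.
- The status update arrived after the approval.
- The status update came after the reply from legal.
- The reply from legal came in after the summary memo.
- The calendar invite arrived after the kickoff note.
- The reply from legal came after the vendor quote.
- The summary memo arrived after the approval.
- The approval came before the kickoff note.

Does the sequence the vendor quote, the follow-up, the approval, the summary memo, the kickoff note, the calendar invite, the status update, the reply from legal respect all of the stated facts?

The constraints require the reply from legal before the status update, but in the proposed sequence the status update appears ahead of the reply from legal. That one violation is enough.

no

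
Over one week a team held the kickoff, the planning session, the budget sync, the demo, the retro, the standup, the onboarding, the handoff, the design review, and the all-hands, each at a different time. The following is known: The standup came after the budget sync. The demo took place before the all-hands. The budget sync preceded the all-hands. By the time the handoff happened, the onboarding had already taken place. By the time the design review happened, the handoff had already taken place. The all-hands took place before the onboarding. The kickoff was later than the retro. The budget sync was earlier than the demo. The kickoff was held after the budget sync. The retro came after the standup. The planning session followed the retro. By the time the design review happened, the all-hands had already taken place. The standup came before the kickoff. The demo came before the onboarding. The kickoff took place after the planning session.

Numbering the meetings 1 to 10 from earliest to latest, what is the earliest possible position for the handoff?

The all-hands, the budget sync, the demo, and the onboarding must all come before the handoff — 4 forced predecessors.
Nothing else is forced ahead of the handoff, so its earliest slot is position 4 + 1 = 5.

5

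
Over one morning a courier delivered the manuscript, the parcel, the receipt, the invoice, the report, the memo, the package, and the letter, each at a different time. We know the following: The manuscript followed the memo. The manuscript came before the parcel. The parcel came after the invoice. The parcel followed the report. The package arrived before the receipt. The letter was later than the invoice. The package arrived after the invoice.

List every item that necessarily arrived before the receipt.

Directly stated before the receipt: the package.
The invoice reaches the receipt via the invoice → the package → the receipt.
No chain forces the manuscript (or any of the others) ahead of the receipt.

the invoice, the package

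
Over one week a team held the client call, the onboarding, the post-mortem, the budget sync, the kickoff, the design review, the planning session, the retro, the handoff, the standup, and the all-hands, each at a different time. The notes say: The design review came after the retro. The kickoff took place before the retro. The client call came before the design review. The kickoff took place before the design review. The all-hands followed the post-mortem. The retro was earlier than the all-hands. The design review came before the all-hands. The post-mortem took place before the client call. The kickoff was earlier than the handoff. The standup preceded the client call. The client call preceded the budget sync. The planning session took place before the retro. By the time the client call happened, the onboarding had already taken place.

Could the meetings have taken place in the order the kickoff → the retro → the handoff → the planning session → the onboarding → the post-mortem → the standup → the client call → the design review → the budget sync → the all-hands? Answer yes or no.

no

The constraints require the planning session before the retro, but in the proposed sequence the retro appears ahead of the planning session. That one violation is enough.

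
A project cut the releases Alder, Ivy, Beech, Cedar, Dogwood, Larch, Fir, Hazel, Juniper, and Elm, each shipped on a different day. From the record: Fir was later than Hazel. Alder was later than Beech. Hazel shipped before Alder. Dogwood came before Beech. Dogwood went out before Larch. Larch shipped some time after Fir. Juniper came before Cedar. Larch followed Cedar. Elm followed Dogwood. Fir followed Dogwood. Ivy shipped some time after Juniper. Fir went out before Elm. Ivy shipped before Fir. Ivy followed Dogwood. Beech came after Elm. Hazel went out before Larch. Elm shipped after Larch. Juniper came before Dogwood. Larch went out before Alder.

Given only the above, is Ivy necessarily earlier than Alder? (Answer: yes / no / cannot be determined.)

yes

Chain the constraints: Ivy → Fir → Larch → Alder. Each link is directly stated, so Ivy comes before Alder.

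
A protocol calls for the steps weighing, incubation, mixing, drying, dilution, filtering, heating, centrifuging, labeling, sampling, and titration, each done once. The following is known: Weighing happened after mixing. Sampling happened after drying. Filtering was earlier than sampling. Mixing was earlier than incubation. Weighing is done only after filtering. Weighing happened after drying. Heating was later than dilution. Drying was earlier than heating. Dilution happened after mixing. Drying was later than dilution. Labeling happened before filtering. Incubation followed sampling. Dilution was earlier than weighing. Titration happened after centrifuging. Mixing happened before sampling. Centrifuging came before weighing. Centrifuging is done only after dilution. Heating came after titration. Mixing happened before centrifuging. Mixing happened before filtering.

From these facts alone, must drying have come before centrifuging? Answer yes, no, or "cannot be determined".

cannot be determined

No chain of stated constraints runs from drying to centrifuging, and none runs from centrifuging to drying either.
So the relative order of drying and centrifuging is not fixed by the given facts.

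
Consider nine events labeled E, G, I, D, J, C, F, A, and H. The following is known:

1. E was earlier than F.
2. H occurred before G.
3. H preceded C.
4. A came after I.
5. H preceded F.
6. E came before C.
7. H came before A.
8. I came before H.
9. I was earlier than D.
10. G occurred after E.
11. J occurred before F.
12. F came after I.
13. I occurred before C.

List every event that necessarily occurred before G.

Directly stated before G: E and H.
I reaches G via I → H → G.
No chain forces C (or any of the others) ahead of G.

E, H, I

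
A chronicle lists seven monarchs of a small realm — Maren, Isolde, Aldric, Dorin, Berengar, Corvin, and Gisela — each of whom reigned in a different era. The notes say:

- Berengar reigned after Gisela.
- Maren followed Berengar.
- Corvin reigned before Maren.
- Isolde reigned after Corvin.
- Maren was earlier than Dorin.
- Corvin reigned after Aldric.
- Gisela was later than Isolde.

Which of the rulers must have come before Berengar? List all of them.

Directly stated before Berengar: Gisela.
Aldric reaches Berengar via Aldric → Corvin → Isolde → Gisela → Berengar.
Corvin reaches Berengar via Corvin → Isolde → Gisela → Berengar.
Isolde reaches Berengar via Isolde → Gisela → Berengar.
No chain forces Maren (or any of the others) ahead of Berengar.

Aldric, Corvin, Gisela, Isolde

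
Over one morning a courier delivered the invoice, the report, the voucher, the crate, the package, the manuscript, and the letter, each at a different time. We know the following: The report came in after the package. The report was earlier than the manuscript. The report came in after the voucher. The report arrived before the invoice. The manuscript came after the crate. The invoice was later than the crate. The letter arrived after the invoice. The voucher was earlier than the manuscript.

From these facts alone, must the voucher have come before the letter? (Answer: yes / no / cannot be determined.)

Chain the constraints: the voucher → the report → the invoice → the letter. Each link is directly stated, so the voucher comes before the letter.

yes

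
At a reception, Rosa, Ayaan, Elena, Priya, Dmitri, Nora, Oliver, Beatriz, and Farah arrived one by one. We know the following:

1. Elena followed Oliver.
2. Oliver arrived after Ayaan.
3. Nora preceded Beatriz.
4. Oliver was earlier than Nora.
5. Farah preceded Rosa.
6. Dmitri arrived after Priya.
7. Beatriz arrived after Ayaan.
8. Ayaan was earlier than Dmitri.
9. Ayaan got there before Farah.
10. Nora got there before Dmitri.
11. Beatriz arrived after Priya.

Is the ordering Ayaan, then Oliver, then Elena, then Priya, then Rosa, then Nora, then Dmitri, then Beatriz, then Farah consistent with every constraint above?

no

The constraints require Farah before Rosa, but in the proposed sequence Rosa appears ahead of Farah. That one violation is enough.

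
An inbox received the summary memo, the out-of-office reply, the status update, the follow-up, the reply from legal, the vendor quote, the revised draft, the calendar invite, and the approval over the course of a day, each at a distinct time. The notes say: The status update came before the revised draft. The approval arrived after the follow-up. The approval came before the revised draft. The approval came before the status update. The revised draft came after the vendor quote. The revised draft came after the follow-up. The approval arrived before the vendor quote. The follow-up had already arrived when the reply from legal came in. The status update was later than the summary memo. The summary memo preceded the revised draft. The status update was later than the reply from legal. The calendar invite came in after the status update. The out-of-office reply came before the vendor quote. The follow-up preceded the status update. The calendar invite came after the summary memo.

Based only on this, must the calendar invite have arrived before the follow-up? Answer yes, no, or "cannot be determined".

Tracing the constraints gives the follow-up → the status update → the calendar invite, so the follow-up must come before the calendar invite.
That means the calendar invite cannot be before the follow-up.

no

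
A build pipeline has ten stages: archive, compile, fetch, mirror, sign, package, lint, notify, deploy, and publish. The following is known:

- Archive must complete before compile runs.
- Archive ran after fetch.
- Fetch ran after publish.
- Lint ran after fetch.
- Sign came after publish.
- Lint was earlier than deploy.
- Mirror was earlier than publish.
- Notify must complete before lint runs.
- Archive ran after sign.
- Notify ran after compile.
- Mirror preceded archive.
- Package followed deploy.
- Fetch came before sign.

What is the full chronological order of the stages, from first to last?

mirror, publish, fetch, sign, archive, compile, notify, lint, deploy, package

The constraints fix every adjacent pair, so only one ordering works:
mirror → publish → fetch → sign → archive → compile → notify → lint → deploy → package.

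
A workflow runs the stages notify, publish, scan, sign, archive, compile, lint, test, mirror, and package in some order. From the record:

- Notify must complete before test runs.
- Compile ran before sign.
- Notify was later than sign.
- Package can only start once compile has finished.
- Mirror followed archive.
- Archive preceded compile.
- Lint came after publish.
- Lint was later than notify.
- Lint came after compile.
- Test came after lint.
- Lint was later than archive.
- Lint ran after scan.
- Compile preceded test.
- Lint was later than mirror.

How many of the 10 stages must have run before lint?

Directly stated before lint: archive, compile, mirror, notify, publish, and scan.
Sign reaches lint via sign → notify → lint.
No chain forces test (or any of the others) ahead of lint.
That's archive, compile, mirror, notify, publish, scan, and sign — 7 in all.

7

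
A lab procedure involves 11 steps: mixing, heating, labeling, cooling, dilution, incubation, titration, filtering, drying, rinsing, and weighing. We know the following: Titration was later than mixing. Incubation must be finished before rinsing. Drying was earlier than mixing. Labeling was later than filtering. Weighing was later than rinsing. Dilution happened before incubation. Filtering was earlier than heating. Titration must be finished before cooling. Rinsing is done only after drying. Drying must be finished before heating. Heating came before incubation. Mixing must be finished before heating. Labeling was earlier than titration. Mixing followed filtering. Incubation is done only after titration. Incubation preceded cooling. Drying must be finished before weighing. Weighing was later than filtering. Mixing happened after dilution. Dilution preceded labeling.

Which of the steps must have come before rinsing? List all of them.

dilution, drying, filtering, heating, incubation, labeling, mixing, titration

Directly stated before rinsing: drying and incubation.
Dilution reaches rinsing via dilution → incubation → rinsing.
Filtering reaches rinsing via filtering → heating → incubation → rinsing.
Heating reaches rinsing via heating → incubation → rinsing.
Likewise labeling, mixing, and titration each reach rinsing by chaining the stated constraints.
No chain forces weighing (or any of the others) ahead of rinsing.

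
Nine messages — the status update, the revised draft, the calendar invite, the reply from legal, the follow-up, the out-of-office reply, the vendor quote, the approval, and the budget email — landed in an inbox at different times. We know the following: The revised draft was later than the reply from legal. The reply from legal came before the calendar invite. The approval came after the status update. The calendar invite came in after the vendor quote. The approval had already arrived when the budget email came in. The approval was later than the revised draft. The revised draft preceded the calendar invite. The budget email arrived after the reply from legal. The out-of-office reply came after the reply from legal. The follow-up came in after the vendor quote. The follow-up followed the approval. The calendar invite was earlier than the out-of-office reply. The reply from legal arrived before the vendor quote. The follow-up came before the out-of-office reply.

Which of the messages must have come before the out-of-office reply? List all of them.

Directly stated before the out-of-office reply: the calendar invite, the follow-up, and the reply from legal.
The approval reaches the out-of-office reply via the approval → the follow-up → the out-of-office reply.
The revised draft reaches the out-of-office reply via the revised draft → the calendar invite → the out-of-office reply.
The status update reaches the out-of-office reply via the status update → the approval → the follow-up → the out-of-office reply.
Likewise the vendor quote reaches the out-of-office reply by chaining the stated constraints.
No chain forces the budget email ahead of the out-of-office reply.

the approval, the calendar invite, the follow-up, the reply from legal, the revised draft, the status update, the vendor quote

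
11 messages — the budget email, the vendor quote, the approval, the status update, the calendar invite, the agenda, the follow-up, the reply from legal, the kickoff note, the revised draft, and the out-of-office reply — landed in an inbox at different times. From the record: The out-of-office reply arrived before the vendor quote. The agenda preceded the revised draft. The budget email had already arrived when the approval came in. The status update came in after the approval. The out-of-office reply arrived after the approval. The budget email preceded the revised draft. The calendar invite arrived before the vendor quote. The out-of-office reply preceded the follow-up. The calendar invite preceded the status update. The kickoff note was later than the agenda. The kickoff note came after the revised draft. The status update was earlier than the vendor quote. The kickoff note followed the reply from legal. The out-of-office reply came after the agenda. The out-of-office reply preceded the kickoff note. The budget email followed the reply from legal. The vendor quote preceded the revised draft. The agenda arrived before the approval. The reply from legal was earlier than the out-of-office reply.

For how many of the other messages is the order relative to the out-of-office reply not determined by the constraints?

Forced before the out-of-office reply: the agenda, the approval, the budget email, and the reply from legal; forced after the out-of-office reply: the follow-up, the kickoff note, the revised draft, and the vendor quote.
That leaves the calendar invite and the status update with no forced order relative to the out-of-office reply — 2.

2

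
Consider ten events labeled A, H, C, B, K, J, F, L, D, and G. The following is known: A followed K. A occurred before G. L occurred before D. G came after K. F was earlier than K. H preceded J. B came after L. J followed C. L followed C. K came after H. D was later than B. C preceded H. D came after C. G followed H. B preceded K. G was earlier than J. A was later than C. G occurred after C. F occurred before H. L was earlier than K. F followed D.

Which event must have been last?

J

Every other event has a chain of constraints placing it before J, so J is last.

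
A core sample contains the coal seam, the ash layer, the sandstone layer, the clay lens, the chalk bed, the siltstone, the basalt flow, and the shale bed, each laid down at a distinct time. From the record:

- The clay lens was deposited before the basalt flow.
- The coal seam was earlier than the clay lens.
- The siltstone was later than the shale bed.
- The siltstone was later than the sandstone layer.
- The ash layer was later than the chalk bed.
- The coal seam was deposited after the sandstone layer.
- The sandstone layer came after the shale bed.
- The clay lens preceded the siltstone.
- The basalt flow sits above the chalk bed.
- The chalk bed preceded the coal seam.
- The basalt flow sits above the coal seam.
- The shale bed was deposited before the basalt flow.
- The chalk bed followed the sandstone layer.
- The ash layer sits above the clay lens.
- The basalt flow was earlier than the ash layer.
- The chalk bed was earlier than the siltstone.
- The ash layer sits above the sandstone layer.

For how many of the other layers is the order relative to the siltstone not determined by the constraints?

2

Forced before the siltstone: the chalk bed, the clay lens, the coal seam, the sandstone layer, and the shale bed.
That leaves the ash layer and the basalt flow with no forced order relative to the siltstone — 2.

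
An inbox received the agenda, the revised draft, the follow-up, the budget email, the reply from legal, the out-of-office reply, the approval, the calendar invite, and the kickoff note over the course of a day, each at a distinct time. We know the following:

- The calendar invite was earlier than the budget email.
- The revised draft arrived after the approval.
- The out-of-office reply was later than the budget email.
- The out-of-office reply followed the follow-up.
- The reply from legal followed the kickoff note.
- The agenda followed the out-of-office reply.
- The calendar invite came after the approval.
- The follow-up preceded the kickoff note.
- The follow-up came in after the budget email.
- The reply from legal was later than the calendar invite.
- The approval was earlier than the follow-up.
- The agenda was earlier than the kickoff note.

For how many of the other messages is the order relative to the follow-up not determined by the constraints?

Forced before the follow-up: the approval, the budget email, and the calendar invite; forced after the follow-up: the agenda, the kickoff note, the out-of-office reply, and the reply from legal.
That leaves the revised draft with no forced order relative to the follow-up — 1.

1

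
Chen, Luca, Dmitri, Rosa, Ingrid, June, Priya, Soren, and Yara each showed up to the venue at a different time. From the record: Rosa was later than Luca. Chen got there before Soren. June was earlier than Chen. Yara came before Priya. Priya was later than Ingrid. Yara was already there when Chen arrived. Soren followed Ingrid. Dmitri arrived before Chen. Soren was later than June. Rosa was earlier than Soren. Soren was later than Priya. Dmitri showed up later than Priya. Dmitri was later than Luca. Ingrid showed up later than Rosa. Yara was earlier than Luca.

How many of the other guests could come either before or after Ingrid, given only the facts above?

1

Forced before Ingrid: Luca, Rosa, and Yara; forced after Ingrid: Chen, Dmitri, Priya, and Soren.
That leaves June with no forced order relative to Ingrid — 1.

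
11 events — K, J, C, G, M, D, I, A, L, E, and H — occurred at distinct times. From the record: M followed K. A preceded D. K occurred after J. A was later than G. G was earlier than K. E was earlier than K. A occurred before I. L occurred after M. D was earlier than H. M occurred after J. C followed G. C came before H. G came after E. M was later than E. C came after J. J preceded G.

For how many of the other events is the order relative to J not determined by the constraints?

Forced after J: A, C, D, G, H, I, K, L, and M.
That leaves E with no forced order relative to J — 1.

1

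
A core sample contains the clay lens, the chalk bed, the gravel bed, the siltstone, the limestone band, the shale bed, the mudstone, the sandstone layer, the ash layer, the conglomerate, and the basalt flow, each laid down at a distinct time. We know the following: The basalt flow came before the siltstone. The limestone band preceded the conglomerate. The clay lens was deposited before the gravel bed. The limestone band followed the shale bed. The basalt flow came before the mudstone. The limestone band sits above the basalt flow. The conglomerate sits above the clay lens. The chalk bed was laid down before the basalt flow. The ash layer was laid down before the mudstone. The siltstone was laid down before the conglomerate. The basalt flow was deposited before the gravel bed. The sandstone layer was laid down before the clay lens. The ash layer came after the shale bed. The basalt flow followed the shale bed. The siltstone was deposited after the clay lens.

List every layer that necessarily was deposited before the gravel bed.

the basalt flow, the chalk bed, the clay lens, the sandstone layer, the shale bed

Directly stated before the gravel bed: the basalt flow and the clay lens.
The chalk bed reaches the gravel bed via the chalk bed → the basalt flow → the gravel bed.
The sandstone layer reaches the gravel bed via the sandstone layer → the clay lens → the gravel bed.
The shale bed reaches the gravel bed via the shale bed → the basalt flow → the gravel bed.
No chain forces the limestone band (or any of the others) ahead of the gravel bed.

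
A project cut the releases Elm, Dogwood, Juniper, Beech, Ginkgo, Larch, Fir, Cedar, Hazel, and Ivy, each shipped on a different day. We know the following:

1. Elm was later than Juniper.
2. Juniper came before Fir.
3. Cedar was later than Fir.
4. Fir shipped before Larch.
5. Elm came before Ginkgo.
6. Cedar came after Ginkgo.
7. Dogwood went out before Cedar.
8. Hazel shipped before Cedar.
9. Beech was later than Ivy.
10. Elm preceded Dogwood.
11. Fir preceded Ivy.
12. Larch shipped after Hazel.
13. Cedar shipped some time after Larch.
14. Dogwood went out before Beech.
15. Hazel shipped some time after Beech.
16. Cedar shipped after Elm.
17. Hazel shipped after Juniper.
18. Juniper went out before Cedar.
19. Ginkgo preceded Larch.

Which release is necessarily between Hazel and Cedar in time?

Larch

Tracing the constraints gives Hazel → Larch → Cedar, so Larch sits after Hazel and before Cedar.
No other release is forced both after Hazel and before Cedar.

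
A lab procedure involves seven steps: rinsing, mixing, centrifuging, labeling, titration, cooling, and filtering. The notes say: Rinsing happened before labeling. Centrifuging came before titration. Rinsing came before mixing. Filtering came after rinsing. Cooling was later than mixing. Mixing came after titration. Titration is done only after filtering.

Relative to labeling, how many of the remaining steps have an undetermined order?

5

Forced before labeling: rinsing.
That leaves centrifuging, cooling, filtering, mixing, and titration with no forced order relative to labeling — 5.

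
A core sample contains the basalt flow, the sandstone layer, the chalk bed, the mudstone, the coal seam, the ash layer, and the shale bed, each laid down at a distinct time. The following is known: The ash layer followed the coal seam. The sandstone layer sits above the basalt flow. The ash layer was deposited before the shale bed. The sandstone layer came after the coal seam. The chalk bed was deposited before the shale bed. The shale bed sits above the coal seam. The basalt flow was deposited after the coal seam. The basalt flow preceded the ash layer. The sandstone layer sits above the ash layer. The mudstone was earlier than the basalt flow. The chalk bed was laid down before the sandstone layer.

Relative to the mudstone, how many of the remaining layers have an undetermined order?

Forced after the mudstone: the ash layer, the basalt flow, the sandstone layer, and the shale bed.
That leaves the chalk bed and the coal seam with no forced order relative to the mudstone — 2.

2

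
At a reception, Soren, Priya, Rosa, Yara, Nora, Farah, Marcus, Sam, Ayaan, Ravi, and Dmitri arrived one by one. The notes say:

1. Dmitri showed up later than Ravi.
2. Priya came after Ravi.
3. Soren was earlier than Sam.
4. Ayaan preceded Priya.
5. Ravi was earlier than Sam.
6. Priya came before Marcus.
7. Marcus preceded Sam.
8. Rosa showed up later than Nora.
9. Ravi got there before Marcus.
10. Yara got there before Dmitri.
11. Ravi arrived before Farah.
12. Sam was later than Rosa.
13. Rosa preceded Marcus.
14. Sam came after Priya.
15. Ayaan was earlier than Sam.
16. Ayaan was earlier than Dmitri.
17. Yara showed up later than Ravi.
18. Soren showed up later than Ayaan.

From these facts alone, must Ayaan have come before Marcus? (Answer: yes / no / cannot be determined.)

yes

Chain the constraints: Ayaan → Priya → Marcus. Each link is directly stated, so Ayaan comes before Marcus.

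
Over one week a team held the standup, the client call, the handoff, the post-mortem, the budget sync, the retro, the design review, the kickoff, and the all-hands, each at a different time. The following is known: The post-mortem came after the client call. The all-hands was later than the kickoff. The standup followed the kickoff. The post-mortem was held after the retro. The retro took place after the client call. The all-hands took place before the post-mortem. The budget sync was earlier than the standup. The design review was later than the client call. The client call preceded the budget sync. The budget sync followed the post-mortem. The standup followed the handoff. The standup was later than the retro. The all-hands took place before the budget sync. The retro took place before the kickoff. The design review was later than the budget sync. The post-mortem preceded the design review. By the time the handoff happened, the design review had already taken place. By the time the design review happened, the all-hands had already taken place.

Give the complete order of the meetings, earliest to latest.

The constraints fix every adjacent pair, so only one ordering works:
the client call → the retro → the kickoff → the all-hands → the post-mortem → the budget sync → the design review → the handoff → the standup.

the client call, the retro, the kickoff, the all-hands, the post-mortem, the budget sync, the design review, the handoff, the standup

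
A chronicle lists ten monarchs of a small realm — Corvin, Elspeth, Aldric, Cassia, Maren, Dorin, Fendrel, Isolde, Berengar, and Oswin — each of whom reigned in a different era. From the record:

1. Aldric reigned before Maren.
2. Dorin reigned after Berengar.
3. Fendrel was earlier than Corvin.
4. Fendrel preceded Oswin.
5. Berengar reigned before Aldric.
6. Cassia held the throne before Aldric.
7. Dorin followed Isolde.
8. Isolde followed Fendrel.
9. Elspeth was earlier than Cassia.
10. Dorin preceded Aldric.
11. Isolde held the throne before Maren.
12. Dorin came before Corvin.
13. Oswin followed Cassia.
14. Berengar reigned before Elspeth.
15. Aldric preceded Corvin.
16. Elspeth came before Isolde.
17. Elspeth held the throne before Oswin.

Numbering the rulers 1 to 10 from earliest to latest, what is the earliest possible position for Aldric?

7

Berengar, Cassia, Dorin, Elspeth, Fendrel, and Isolde must all come before Aldric — 6 forced predecessors.
Nothing else is forced ahead of Aldric, so their earliest slot is position 6 + 1 = 7.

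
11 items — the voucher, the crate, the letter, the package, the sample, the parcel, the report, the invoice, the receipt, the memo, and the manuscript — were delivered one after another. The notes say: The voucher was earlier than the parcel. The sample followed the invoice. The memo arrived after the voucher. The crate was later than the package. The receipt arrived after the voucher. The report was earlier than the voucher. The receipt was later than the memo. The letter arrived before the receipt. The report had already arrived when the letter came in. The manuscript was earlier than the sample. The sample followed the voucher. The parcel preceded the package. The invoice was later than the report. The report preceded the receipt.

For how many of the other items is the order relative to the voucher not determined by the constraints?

Forced before the voucher: the report; forced after the voucher: the crate, the memo, the package, the parcel, the receipt, and the sample.
That leaves the invoice, the letter, and the manuscript with no forced order relative to the voucher — 3.

3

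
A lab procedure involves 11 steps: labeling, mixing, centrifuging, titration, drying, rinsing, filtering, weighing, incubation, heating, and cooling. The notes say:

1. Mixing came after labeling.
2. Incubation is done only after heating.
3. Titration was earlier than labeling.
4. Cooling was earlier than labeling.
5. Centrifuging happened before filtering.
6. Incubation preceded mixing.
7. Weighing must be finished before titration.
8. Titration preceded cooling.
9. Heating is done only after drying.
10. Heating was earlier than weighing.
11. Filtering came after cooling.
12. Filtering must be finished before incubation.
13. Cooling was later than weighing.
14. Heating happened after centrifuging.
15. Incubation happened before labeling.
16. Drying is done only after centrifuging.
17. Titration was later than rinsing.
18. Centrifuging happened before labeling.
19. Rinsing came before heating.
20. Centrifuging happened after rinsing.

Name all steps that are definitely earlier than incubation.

Directly stated before incubation: filtering and heating.
Centrifuging reaches incubation via centrifuging → heating → incubation.
Cooling reaches incubation via cooling → filtering → incubation.
Drying reaches incubation via drying → heating → incubation.
Likewise rinsing, titration, and weighing each reach incubation by chaining the stated constraints.

centrifuging, cooling, drying, filtering, heating, rinsing, titration, weighing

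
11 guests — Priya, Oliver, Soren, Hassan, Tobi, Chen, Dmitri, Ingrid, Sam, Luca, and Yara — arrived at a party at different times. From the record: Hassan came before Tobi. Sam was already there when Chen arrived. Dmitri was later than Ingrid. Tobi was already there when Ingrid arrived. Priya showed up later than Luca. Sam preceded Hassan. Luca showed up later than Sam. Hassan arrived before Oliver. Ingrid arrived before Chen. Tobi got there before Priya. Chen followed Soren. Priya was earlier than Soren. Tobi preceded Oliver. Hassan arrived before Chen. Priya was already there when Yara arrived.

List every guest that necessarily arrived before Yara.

Directly stated before Yara: Priya.
Hassan reaches Yara via Hassan → Tobi → Priya → Yara.
Luca reaches Yara via Luca → Priya → Yara.
Sam reaches Yara via Sam → Luca → Priya → Yara.
Likewise Tobi reaches Yara by chaining the stated constraints.
No chain forces Ingrid (or any of the others) ahead of Yara.

Hassan, Luca, Priya, Sam, Tobi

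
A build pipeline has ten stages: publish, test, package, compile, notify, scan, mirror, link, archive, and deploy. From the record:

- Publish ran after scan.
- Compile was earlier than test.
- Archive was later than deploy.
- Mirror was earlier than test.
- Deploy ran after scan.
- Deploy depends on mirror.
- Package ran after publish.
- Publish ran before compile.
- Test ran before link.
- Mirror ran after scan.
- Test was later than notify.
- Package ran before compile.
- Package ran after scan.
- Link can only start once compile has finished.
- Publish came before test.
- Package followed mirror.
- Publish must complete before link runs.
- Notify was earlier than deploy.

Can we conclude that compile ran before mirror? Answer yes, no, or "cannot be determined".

Tracing the constraints gives mirror → package → compile, so mirror must come before compile.
That means compile cannot be before mirror.

no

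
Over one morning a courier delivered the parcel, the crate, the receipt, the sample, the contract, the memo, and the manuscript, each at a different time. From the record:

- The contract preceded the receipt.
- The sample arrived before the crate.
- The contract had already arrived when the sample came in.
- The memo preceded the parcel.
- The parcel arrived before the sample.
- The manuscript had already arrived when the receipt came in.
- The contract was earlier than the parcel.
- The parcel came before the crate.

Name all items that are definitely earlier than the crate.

Directly stated before the crate: the parcel and the sample.
The contract reaches the crate via the contract → the sample → the crate.
The memo reaches the crate via the memo → the parcel → the crate.

the contract, the memo, the parcel, the sample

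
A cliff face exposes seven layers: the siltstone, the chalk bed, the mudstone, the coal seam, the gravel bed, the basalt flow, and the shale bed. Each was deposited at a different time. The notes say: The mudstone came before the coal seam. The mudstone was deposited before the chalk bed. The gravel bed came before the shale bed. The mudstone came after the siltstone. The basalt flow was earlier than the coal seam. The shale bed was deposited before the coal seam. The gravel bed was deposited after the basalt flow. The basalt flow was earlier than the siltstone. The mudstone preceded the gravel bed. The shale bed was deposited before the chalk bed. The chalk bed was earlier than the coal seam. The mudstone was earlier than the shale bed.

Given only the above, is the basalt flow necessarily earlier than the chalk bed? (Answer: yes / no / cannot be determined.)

yes

Chain the constraints: the basalt flow → the siltstone → the mudstone → the chalk bed. Each link is directly stated, so the basalt flow comes before the chalk bed.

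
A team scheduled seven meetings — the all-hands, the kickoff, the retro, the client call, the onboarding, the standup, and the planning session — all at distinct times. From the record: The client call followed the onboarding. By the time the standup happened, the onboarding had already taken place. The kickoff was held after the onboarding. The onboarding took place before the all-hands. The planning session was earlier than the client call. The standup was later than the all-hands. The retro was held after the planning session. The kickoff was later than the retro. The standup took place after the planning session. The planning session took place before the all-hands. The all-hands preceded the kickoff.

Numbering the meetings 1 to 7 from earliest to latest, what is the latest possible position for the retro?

The retro must come before the kickoff — 1 meeting forced after it.
Everything else can be placed before the retro in some valid order, so the retro can sit as late as position 7 − 1 = 6.

6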